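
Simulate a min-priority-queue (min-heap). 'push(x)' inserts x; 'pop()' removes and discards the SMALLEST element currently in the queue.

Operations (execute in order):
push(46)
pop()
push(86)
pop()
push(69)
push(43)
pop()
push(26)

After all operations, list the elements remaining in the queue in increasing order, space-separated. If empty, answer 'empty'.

push(46): heap contents = [46]
pop() → 46: heap contents = []
push(86): heap contents = [86]
pop() → 86: heap contents = []
push(69): heap contents = [69]
push(43): heap contents = [43, 69]
pop() → 43: heap contents = [69]
push(26): heap contents = [26, 69]

Answer: 26 69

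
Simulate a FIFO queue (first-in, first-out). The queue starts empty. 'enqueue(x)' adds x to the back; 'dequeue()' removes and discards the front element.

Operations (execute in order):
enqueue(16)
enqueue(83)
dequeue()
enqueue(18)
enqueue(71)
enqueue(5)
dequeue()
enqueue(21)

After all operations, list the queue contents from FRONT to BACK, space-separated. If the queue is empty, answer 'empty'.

enqueue(16): [16]
enqueue(83): [16, 83]
dequeue(): [83]
enqueue(18): [83, 18]
enqueue(71): [83, 18, 71]
enqueue(5): [83, 18, 71, 5]
dequeue(): [18, 71, 5]
enqueue(21): [18, 71, 5, 21]

Answer: 18 71 5 21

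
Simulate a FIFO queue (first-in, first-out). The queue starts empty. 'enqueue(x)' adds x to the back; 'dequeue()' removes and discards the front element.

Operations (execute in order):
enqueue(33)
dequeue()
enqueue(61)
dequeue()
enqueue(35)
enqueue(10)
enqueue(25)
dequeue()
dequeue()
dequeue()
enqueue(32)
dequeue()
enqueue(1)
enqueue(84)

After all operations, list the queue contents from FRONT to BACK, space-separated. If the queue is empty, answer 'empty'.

Answer: 1 84

Derivation:
enqueue(33): [33]
dequeue(): []
enqueue(61): [61]
dequeue(): []
enqueue(35): [35]
enqueue(10): [35, 10]
enqueue(25): [35, 10, 25]
dequeue(): [10, 25]
dequeue(): [25]
dequeue(): []
enqueue(32): [32]
dequeue(): []
enqueue(1): [1]
enqueue(84): [1, 84]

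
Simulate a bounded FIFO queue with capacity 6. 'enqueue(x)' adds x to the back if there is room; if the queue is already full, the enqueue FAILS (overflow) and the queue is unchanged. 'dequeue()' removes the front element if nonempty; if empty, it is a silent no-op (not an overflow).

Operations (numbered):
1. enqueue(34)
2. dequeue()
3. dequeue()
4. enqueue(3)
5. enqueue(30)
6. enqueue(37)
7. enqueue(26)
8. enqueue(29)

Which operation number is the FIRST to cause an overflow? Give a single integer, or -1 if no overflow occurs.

1. enqueue(34): size=1
2. dequeue(): size=0
3. dequeue(): empty, no-op, size=0
4. enqueue(3): size=1
5. enqueue(30): size=2
6. enqueue(37): size=3
7. enqueue(26): size=4
8. enqueue(29): size=5

Answer: -1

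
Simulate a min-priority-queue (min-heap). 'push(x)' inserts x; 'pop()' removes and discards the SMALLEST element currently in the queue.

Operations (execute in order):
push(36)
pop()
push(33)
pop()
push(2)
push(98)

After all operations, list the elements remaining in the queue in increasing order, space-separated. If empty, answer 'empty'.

push(36): heap contents = [36]
pop() → 36: heap contents = []
push(33): heap contents = [33]
pop() → 33: heap contents = []
push(2): heap contents = [2]
push(98): heap contents = [2, 98]

Answer: 2 98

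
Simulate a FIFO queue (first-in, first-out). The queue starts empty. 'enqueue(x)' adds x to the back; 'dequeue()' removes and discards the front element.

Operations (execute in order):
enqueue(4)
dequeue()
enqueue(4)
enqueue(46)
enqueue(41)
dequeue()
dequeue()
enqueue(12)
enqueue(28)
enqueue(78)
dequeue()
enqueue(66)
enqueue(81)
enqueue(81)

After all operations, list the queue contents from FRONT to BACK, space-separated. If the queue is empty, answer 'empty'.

enqueue(4): [4]
dequeue(): []
enqueue(4): [4]
enqueue(46): [4, 46]
enqueue(41): [4, 46, 41]
dequeue(): [46, 41]
dequeue(): [41]
enqueue(12): [41, 12]
enqueue(28): [41, 12, 28]
enqueue(78): [41, 12, 28, 78]
dequeue(): [12, 28, 78]
enqueue(66): [12, 28, 78, 66]
enqueue(81): [12, 28, 78, 66, 81]
enqueue(81): [12, 28, 78, 66, 81, 81]

Answer: 12 28 78 66 81 81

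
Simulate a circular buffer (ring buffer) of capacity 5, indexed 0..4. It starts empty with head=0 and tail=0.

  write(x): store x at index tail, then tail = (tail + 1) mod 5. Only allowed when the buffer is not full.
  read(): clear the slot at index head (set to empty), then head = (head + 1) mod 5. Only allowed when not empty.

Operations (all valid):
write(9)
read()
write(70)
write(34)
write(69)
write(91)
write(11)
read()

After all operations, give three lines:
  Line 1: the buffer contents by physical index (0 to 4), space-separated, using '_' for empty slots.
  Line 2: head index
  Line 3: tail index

Answer: 11 _ 34 69 91
2
1

Derivation:
write(9): buf=[9 _ _ _ _], head=0, tail=1, size=1
read(): buf=[_ _ _ _ _], head=1, tail=1, size=0
write(70): buf=[_ 70 _ _ _], head=1, tail=2, size=1
write(34): buf=[_ 70 34 _ _], head=1, tail=3, size=2
write(69): buf=[_ 70 34 69 _], head=1, tail=4, size=3
write(91): buf=[_ 70 34 69 91], head=1, tail=0, size=4
write(11): buf=[11 70 34 69 91], head=1, tail=1, size=5
read(): buf=[11 _ 34 69 91], head=2, tail=1, size=4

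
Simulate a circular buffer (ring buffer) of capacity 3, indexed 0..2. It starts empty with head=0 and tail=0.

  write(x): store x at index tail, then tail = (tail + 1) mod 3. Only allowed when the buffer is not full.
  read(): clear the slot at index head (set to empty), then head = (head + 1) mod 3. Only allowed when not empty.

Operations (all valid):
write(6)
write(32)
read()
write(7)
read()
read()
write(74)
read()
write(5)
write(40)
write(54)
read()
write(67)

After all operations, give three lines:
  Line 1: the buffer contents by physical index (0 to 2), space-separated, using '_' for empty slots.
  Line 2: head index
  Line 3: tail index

write(6): buf=[6 _ _], head=0, tail=1, size=1
write(32): buf=[6 32 _], head=0, tail=2, size=2
read(): buf=[_ 32 _], head=1, tail=2, size=1
write(7): buf=[_ 32 7], head=1, tail=0, size=2
read(): buf=[_ _ 7], head=2, tail=0, size=1
read(): buf=[_ _ _], head=0, tail=0, size=0
write(74): buf=[74 _ _], head=0, tail=1, size=1
read(): buf=[_ _ _], head=1, tail=1, size=0
write(5): buf=[_ 5 _], head=1, tail=2, size=1
write(40): buf=[_ 5 40], head=1, tail=0, size=2
write(54): buf=[54 5 40], head=1, tail=1, size=3
read(): buf=[54 _ 40], head=2, tail=1, size=2
write(67): buf=[54 67 40], head=2, tail=2, size=3

Answer: 54 67 40
2
2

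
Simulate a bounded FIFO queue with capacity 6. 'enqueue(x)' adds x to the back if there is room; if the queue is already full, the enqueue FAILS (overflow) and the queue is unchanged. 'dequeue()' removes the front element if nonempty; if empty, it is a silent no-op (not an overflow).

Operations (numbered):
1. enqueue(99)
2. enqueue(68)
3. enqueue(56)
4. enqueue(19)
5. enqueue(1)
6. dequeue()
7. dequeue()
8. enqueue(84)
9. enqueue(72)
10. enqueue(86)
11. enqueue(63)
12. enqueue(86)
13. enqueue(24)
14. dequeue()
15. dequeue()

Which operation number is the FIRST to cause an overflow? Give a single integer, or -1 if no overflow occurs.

1. enqueue(99): size=1
2. enqueue(68): size=2
3. enqueue(56): size=3
4. enqueue(19): size=4
5. enqueue(1): size=5
6. dequeue(): size=4
7. dequeue(): size=3
8. enqueue(84): size=4
9. enqueue(72): size=5
10. enqueue(86): size=6
11. enqueue(63): size=6=cap → OVERFLOW (fail)
12. enqueue(86): size=6=cap → OVERFLOW (fail)
13. enqueue(24): size=6=cap → OVERFLOW (fail)
14. dequeue(): size=5
15. dequeue(): size=4

Answer: 11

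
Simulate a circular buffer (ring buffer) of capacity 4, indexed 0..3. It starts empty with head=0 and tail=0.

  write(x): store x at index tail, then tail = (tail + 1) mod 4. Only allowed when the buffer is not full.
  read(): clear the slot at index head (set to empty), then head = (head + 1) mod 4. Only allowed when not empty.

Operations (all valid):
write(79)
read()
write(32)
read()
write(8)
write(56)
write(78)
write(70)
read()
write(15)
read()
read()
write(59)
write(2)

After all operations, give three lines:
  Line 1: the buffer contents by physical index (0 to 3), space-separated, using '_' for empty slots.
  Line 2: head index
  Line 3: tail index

Answer: 2 70 15 59
1
1

Derivation:
write(79): buf=[79 _ _ _], head=0, tail=1, size=1
read(): buf=[_ _ _ _], head=1, tail=1, size=0
write(32): buf=[_ 32 _ _], head=1, tail=2, size=1
read(): buf=[_ _ _ _], head=2, tail=2, size=0
write(8): buf=[_ _ 8 _], head=2, tail=3, size=1
write(56): buf=[_ _ 8 56], head=2, tail=0, size=2
write(78): buf=[78 _ 8 56], head=2, tail=1, size=3
write(70): buf=[78 70 8 56], head=2, tail=2, size=4
read(): buf=[78 70 _ 56], head=3, tail=2, size=3
write(15): buf=[78 70 15 56], head=3, tail=3, size=4
read(): buf=[78 70 15 _], head=0, tail=3, size=3
read(): buf=[_ 70 15 _], head=1, tail=3, size=2
write(59): buf=[_ 70 15 59], head=1, tail=0, size=3
write(2): buf=[2 70 15 59], head=1, tail=1, size=4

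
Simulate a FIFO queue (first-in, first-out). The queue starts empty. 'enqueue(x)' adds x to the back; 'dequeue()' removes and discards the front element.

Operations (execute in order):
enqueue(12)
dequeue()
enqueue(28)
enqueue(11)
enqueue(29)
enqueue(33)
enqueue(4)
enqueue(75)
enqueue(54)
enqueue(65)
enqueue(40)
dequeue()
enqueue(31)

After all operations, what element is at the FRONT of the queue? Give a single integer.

enqueue(12): queue = [12]
dequeue(): queue = []
enqueue(28): queue = [28]
enqueue(11): queue = [28, 11]
enqueue(29): queue = [28, 11, 29]
enqueue(33): queue = [28, 11, 29, 33]
enqueue(4): queue = [28, 11, 29, 33, 4]
enqueue(75): queue = [28, 11, 29, 33, 4, 75]
enqueue(54): queue = [28, 11, 29, 33, 4, 75, 54]
enqueue(65): queue = [28, 11, 29, 33, 4, 75, 54, 65]
enqueue(40): queue = [28, 11, 29, 33, 4, 75, 54, 65, 40]
dequeue(): queue = [11, 29, 33, 4, 75, 54, 65, 40]
enqueue(31): queue = [11, 29, 33, 4, 75, 54, 65, 40, 31]

Answer: 11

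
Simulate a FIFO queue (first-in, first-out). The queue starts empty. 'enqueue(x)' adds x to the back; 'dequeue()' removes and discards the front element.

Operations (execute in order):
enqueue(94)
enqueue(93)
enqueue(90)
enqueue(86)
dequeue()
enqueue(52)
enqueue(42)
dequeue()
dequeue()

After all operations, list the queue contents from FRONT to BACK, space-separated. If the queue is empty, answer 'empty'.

Answer: 86 52 42

Derivation:
enqueue(94): [94]
enqueue(93): [94, 93]
enqueue(90): [94, 93, 90]
enqueue(86): [94, 93, 90, 86]
dequeue(): [93, 90, 86]
enqueue(52): [93, 90, 86, 52]
enqueue(42): [93, 90, 86, 52, 42]
dequeue(): [90, 86, 52, 42]
dequeue(): [86, 52, 42]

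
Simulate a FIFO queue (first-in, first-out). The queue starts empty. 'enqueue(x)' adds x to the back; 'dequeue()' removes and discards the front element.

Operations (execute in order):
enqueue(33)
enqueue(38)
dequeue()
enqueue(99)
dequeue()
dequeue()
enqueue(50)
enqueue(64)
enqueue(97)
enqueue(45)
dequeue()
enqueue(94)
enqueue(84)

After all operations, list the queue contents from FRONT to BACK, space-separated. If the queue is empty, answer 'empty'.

Answer: 64 97 45 94 84

Derivation:
enqueue(33): [33]
enqueue(38): [33, 38]
dequeue(): [38]
enqueue(99): [38, 99]
dequeue(): [99]
dequeue(): []
enqueue(50): [50]
enqueue(64): [50, 64]
enqueue(97): [50, 64, 97]
enqueue(45): [50, 64, 97, 45]
dequeue(): [64, 97, 45]
enqueue(94): [64, 97, 45, 94]
enqueue(84): [64, 97, 45, 94, 84]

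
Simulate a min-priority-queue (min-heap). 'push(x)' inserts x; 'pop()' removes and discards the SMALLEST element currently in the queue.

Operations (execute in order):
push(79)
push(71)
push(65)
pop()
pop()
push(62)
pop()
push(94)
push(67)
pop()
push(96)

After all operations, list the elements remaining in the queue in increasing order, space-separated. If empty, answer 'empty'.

push(79): heap contents = [79]
push(71): heap contents = [71, 79]
push(65): heap contents = [65, 71, 79]
pop() → 65: heap contents = [71, 79]
pop() → 71: heap contents = [79]
push(62): heap contents = [62, 79]
pop() → 62: heap contents = [79]
push(94): heap contents = [79, 94]
push(67): heap contents = [67, 79, 94]
pop() → 67: heap contents = [79, 94]
push(96): heap contents = [79, 94, 96]

Answer: 79 94 96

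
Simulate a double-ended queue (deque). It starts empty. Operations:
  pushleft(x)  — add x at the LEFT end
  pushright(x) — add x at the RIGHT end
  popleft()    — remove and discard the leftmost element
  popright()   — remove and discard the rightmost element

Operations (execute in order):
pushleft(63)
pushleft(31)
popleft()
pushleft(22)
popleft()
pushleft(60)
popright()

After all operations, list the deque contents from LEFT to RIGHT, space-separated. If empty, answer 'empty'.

Answer: 60

Derivation:
pushleft(63): [63]
pushleft(31): [31, 63]
popleft(): [63]
pushleft(22): [22, 63]
popleft(): [63]
pushleft(60): [60, 63]
popright(): [60]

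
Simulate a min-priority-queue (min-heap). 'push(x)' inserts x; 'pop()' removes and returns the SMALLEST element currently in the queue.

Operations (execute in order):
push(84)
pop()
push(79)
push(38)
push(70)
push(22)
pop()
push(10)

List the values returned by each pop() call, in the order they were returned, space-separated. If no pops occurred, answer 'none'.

push(84): heap contents = [84]
pop() → 84: heap contents = []
push(79): heap contents = [79]
push(38): heap contents = [38, 79]
push(70): heap contents = [38, 70, 79]
push(22): heap contents = [22, 38, 70, 79]
pop() → 22: heap contents = [38, 70, 79]
push(10): heap contents = [10, 38, 70, 79]

Answer: 84 22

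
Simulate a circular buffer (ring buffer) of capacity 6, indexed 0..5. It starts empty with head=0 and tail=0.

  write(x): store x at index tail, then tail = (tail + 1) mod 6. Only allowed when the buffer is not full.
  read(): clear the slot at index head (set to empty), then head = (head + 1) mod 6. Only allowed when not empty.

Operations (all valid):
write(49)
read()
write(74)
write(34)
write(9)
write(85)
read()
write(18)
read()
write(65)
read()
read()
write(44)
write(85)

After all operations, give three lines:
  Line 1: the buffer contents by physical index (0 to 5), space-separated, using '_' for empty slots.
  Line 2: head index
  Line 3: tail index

Answer: 65 44 85 _ _ 18
5
3

Derivation:
write(49): buf=[49 _ _ _ _ _], head=0, tail=1, size=1
read(): buf=[_ _ _ _ _ _], head=1, tail=1, size=0
write(74): buf=[_ 74 _ _ _ _], head=1, tail=2, size=1
write(34): buf=[_ 74 34 _ _ _], head=1, tail=3, size=2
write(9): buf=[_ 74 34 9 _ _], head=1, tail=4, size=3
write(85): buf=[_ 74 34 9 85 _], head=1, tail=5, size=4
read(): buf=[_ _ 34 9 85 _], head=2, tail=5, size=3
write(18): buf=[_ _ 34 9 85 18], head=2, tail=0, size=4
read(): buf=[_ _ _ 9 85 18], head=3, tail=0, size=3
write(65): buf=[65 _ _ 9 85 18], head=3, tail=1, size=4
read(): buf=[65 _ _ _ 85 18], head=4, tail=1, size=3
read(): buf=[65 _ _ _ _ 18], head=5, tail=1, size=2
write(44): buf=[65 44 _ _ _ 18], head=5, tail=2, size=3
write(85): buf=[65 44 85 _ _ 18], head=5, tail=3, size=4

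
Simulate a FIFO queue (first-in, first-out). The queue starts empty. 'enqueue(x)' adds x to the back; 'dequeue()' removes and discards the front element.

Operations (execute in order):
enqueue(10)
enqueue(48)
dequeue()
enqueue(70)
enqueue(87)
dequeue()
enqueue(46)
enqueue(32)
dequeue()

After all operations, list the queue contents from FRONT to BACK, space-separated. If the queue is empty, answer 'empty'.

enqueue(10): [10]
enqueue(48): [10, 48]
dequeue(): [48]
enqueue(70): [48, 70]
enqueue(87): [48, 70, 87]
dequeue(): [70, 87]
enqueue(46): [70, 87, 46]
enqueue(32): [70, 87, 46, 32]
dequeue(): [87, 46, 32]

Answer: 87 46 32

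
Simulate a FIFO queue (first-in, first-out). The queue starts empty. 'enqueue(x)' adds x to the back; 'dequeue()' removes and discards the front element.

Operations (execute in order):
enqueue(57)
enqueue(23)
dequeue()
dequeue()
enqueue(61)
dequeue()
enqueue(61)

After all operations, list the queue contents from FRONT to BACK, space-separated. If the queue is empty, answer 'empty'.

Answer: 61

Derivation:
enqueue(57): [57]
enqueue(23): [57, 23]
dequeue(): [23]
dequeue(): []
enqueue(61): [61]
dequeue(): []
enqueue(61): [61]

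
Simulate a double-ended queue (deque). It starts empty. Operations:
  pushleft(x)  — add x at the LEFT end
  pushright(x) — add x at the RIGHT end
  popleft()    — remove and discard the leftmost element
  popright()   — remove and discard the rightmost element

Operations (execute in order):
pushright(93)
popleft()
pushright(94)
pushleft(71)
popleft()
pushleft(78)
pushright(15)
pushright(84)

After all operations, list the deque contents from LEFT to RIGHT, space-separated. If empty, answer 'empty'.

Answer: 78 94 15 84

Derivation:
pushright(93): [93]
popleft(): []
pushright(94): [94]
pushleft(71): [71, 94]
popleft(): [94]
pushleft(78): [78, 94]
pushright(15): [78, 94, 15]
pushright(84): [78, 94, 15, 84]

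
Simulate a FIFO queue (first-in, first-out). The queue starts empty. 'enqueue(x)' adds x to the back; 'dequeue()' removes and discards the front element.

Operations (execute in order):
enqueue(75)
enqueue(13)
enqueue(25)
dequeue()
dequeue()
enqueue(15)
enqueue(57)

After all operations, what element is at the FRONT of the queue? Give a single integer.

Answer: 25

Derivation:
enqueue(75): queue = [75]
enqueue(13): queue = [75, 13]
enqueue(25): queue = [75, 13, 25]
dequeue(): queue = [13, 25]
dequeue(): queue = [25]
enqueue(15): queue = [25, 15]
enqueue(57): queue = [25, 15, 57]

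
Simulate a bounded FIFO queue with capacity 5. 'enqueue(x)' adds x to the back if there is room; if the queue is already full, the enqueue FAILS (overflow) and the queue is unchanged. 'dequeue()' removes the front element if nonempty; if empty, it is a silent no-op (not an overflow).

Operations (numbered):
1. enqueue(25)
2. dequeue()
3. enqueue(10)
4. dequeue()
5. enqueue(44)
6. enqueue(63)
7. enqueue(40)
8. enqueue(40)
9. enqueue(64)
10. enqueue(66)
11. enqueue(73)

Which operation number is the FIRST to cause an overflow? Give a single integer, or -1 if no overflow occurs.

Answer: 10

Derivation:
1. enqueue(25): size=1
2. dequeue(): size=0
3. enqueue(10): size=1
4. dequeue(): size=0
5. enqueue(44): size=1
6. enqueue(63): size=2
7. enqueue(40): size=3
8. enqueue(40): size=4
9. enqueue(64): size=5
10. enqueue(66): size=5=cap → OVERFLOW (fail)
11. enqueue(73): size=5=cap → OVERFLOW (fail)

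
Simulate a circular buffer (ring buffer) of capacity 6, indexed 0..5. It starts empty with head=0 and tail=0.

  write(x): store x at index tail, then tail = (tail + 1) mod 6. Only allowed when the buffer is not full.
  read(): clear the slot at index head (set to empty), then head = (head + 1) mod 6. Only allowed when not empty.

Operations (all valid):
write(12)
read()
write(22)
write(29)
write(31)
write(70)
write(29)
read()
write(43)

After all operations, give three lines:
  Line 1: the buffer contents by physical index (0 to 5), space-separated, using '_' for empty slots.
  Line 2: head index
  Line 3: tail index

Answer: 43 _ 29 31 70 29
2
1

Derivation:
write(12): buf=[12 _ _ _ _ _], head=0, tail=1, size=1
read(): buf=[_ _ _ _ _ _], head=1, tail=1, size=0
write(22): buf=[_ 22 _ _ _ _], head=1, tail=2, size=1
write(29): buf=[_ 22 29 _ _ _], head=1, tail=3, size=2
write(31): buf=[_ 22 29 31 _ _], head=1, tail=4, size=3
write(70): buf=[_ 22 29 31 70 _], head=1, tail=5, size=4
write(29): buf=[_ 22 29 31 70 29], head=1, tail=0, size=5
read(): buf=[_ _ 29 31 70 29], head=2, tail=0, size=4
write(43): buf=[43 _ 29 31 70 29], head=2, tail=1, size=5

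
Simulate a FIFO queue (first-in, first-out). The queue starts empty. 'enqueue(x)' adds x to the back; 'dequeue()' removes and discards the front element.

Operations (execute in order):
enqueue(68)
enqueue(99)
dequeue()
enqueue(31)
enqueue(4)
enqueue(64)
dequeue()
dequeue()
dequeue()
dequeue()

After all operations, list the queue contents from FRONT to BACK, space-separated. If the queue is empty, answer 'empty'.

Answer: empty

Derivation:
enqueue(68): [68]
enqueue(99): [68, 99]
dequeue(): [99]
enqueue(31): [99, 31]
enqueue(4): [99, 31, 4]
enqueue(64): [99, 31, 4, 64]
dequeue(): [31, 4, 64]
dequeue(): [4, 64]
dequeue(): [64]
dequeue(): []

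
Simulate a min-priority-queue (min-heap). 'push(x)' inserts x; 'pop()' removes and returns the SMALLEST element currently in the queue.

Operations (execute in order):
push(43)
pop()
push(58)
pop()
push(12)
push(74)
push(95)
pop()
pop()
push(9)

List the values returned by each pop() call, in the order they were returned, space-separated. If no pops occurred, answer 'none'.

push(43): heap contents = [43]
pop() → 43: heap contents = []
push(58): heap contents = [58]
pop() → 58: heap contents = []
push(12): heap contents = [12]
push(74): heap contents = [12, 74]
push(95): heap contents = [12, 74, 95]
pop() → 12: heap contents = [74, 95]
pop() → 74: heap contents = [95]
push(9): heap contents = [9, 95]

Answer: 43 58 12 74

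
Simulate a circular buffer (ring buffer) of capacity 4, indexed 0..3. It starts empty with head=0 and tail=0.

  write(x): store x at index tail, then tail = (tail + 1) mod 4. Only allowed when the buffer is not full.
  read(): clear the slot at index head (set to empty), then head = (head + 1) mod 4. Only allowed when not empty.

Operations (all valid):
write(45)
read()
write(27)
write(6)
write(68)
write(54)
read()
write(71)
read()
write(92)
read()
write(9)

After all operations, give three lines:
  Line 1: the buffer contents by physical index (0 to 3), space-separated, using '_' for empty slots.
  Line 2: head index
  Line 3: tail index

write(45): buf=[45 _ _ _], head=0, tail=1, size=1
read(): buf=[_ _ _ _], head=1, tail=1, size=0
write(27): buf=[_ 27 _ _], head=1, tail=2, size=1
write(6): buf=[_ 27 6 _], head=1, tail=3, size=2
write(68): buf=[_ 27 6 68], head=1, tail=0, size=3
write(54): buf=[54 27 6 68], head=1, tail=1, size=4
read(): buf=[54 _ 6 68], head=2, tail=1, size=3
write(71): buf=[54 71 6 68], head=2, tail=2, size=4
read(): buf=[54 71 _ 68], head=3, tail=2, size=3
write(92): buf=[54 71 92 68], head=3, tail=3, size=4
read(): buf=[54 71 92 _], head=0, tail=3, size=3
write(9): buf=[54 71 92 9], head=0, tail=0, size=4

Answer: 54 71 92 9
0
0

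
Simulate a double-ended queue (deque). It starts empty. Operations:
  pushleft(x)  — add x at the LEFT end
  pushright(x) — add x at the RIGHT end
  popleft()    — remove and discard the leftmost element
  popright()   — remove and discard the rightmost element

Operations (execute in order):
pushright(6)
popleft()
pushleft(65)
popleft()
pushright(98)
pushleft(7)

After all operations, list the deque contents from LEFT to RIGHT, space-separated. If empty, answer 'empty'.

Answer: 7 98

Derivation:
pushright(6): [6]
popleft(): []
pushleft(65): [65]
popleft(): []
pushright(98): [98]
pushleft(7): [7, 98]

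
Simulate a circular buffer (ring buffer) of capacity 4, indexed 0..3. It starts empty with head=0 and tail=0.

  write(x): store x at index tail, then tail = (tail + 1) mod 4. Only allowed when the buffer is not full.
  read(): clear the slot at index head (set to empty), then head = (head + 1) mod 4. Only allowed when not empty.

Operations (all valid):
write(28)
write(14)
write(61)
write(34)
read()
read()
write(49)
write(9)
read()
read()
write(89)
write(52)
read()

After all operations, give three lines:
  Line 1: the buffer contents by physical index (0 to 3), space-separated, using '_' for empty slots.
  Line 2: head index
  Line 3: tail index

write(28): buf=[28 _ _ _], head=0, tail=1, size=1
write(14): buf=[28 14 _ _], head=0, tail=2, size=2
write(61): buf=[28 14 61 _], head=0, tail=3, size=3
write(34): buf=[28 14 61 34], head=0, tail=0, size=4
read(): buf=[_ 14 61 34], head=1, tail=0, size=3
read(): buf=[_ _ 61 34], head=2, tail=0, size=2
write(49): buf=[49 _ 61 34], head=2, tail=1, size=3
write(9): buf=[49 9 61 34], head=2, tail=2, size=4
read(): buf=[49 9 _ 34], head=3, tail=2, size=3
read(): buf=[49 9 _ _], head=0, tail=2, size=2
write(89): buf=[49 9 89 _], head=0, tail=3, size=3
write(52): buf=[49 9 89 52], head=0, tail=0, size=4
read(): buf=[_ 9 89 52], head=1, tail=0, size=3

Answer: _ 9 89 52
1
0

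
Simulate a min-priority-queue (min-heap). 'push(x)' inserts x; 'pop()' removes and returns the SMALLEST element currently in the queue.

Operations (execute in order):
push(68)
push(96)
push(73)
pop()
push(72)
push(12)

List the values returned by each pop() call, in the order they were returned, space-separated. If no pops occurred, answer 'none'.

Answer: 68

Derivation:
push(68): heap contents = [68]
push(96): heap contents = [68, 96]
push(73): heap contents = [68, 73, 96]
pop() → 68: heap contents = [73, 96]
push(72): heap contents = [72, 73, 96]
push(12): heap contents = [12, 72, 73, 96]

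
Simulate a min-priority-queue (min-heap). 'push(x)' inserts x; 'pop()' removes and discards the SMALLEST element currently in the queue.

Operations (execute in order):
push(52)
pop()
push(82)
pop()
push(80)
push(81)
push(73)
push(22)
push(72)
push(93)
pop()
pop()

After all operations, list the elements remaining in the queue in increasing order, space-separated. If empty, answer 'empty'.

Answer: 73 80 81 93

Derivation:
push(52): heap contents = [52]
pop() → 52: heap contents = []
push(82): heap contents = [82]
pop() → 82: heap contents = []
push(80): heap contents = [80]
push(81): heap contents = [80, 81]
push(73): heap contents = [73, 80, 81]
push(22): heap contents = [22, 73, 80, 81]
push(72): heap contents = [22, 72, 73, 80, 81]
push(93): heap contents = [22, 72, 73, 80, 81, 93]
pop() → 22: heap contents = [72, 73, 80, 81, 93]
pop() → 72: heap contents = [73, 80, 81, 93]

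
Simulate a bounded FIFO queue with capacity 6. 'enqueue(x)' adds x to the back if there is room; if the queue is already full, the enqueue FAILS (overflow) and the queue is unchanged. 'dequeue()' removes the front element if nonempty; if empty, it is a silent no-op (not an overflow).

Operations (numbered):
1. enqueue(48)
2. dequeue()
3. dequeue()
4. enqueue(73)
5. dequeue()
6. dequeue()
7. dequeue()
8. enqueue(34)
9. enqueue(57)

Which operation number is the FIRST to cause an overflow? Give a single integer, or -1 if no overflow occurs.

Answer: -1

Derivation:
1. enqueue(48): size=1
2. dequeue(): size=0
3. dequeue(): empty, no-op, size=0
4. enqueue(73): size=1
5. dequeue(): size=0
6. dequeue(): empty, no-op, size=0
7. dequeue(): empty, no-op, size=0
8. enqueue(34): size=1
9. enqueue(57): size=2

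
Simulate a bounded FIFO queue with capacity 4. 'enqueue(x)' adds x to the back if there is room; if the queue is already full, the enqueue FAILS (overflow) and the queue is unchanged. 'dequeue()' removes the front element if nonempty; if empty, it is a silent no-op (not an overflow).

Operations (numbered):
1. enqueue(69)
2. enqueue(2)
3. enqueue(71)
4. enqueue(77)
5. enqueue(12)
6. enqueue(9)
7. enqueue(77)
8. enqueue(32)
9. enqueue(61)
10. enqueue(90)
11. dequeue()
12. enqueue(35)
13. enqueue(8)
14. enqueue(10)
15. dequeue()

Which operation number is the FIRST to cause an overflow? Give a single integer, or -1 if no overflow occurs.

Answer: 5

Derivation:
1. enqueue(69): size=1
2. enqueue(2): size=2
3. enqueue(71): size=3
4. enqueue(77): size=4
5. enqueue(12): size=4=cap → OVERFLOW (fail)
6. enqueue(9): size=4=cap → OVERFLOW (fail)
7. enqueue(77): size=4=cap → OVERFLOW (fail)
8. enqueue(32): size=4=cap → OVERFLOW (fail)
9. enqueue(61): size=4=cap → OVERFLOW (fail)
10. enqueue(90): size=4=cap → OVERFLOW (fail)
11. dequeue(): size=3
12. enqueue(35): size=4
13. enqueue(8): size=4=cap → OVERFLOW (fail)
14. enqueue(10): size=4=cap → OVERFLOW (fail)
15. dequeue(): size=3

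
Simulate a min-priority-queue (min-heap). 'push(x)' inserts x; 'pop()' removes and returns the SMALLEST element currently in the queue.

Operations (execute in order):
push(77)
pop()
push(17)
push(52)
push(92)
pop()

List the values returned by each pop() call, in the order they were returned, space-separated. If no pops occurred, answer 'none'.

push(77): heap contents = [77]
pop() → 77: heap contents = []
push(17): heap contents = [17]
push(52): heap contents = [17, 52]
push(92): heap contents = [17, 52, 92]
pop() → 17: heap contents = [52, 92]

Answer: 77 17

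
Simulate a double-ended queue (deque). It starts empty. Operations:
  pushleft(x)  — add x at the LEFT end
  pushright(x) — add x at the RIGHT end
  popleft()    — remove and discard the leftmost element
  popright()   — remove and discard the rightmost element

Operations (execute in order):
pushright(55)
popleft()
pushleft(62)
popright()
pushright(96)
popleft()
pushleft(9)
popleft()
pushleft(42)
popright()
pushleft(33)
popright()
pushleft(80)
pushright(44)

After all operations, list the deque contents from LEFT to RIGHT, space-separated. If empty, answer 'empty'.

pushright(55): [55]
popleft(): []
pushleft(62): [62]
popright(): []
pushright(96): [96]
popleft(): []
pushleft(9): [9]
popleft(): []
pushleft(42): [42]
popright(): []
pushleft(33): [33]
popright(): []
pushleft(80): [80]
pushright(44): [80, 44]

Answer: 80 44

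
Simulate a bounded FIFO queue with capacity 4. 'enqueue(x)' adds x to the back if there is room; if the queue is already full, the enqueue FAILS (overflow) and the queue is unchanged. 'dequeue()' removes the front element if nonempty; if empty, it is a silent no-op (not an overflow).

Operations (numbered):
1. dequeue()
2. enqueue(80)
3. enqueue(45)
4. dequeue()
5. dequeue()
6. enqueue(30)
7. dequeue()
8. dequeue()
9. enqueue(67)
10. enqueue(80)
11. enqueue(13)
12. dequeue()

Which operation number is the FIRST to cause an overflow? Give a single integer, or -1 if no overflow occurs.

Answer: -1

Derivation:
1. dequeue(): empty, no-op, size=0
2. enqueue(80): size=1
3. enqueue(45): size=2
4. dequeue(): size=1
5. dequeue(): size=0
6. enqueue(30): size=1
7. dequeue(): size=0
8. dequeue(): empty, no-op, size=0
9. enqueue(67): size=1
10. enqueue(80): size=2
11. enqueue(13): size=3
12. dequeue(): size=2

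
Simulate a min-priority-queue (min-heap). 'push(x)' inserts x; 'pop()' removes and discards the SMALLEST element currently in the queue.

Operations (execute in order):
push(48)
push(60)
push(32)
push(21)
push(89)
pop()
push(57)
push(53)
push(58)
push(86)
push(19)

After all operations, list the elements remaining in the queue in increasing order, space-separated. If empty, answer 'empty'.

push(48): heap contents = [48]
push(60): heap contents = [48, 60]
push(32): heap contents = [32, 48, 60]
push(21): heap contents = [21, 32, 48, 60]
push(89): heap contents = [21, 32, 48, 60, 89]
pop() → 21: heap contents = [32, 48, 60, 89]
push(57): heap contents = [32, 48, 57, 60, 89]
push(53): heap contents = [32, 48, 53, 57, 60, 89]
push(58): heap contents = [32, 48, 53, 57, 58, 60, 89]
push(86): heap contents = [32, 48, 53, 57, 58, 60, 86, 89]
push(19): heap contents = [19, 32, 48, 53, 57, 58, 60, 86, 89]

Answer: 19 32 48 53 57 58 60 86 89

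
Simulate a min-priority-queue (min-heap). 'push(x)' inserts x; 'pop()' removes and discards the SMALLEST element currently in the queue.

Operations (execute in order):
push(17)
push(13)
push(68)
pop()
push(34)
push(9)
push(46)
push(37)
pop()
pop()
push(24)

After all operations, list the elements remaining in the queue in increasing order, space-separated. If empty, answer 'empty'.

push(17): heap contents = [17]
push(13): heap contents = [13, 17]
push(68): heap contents = [13, 17, 68]
pop() → 13: heap contents = [17, 68]
push(34): heap contents = [17, 34, 68]
push(9): heap contents = [9, 17, 34, 68]
push(46): heap contents = [9, 17, 34, 46, 68]
push(37): heap contents = [9, 17, 34, 37, 46, 68]
pop() → 9: heap contents = [17, 34, 37, 46, 68]
pop() → 17: heap contents = [34, 37, 46, 68]
push(24): heap contents = [24, 34, 37, 46, 68]

Answer: 24 34 37 46 68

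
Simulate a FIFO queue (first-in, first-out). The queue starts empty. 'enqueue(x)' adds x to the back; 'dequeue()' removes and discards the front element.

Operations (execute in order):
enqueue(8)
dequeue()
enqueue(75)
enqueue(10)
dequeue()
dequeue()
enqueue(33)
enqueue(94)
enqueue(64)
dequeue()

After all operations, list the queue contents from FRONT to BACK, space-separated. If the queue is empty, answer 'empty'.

enqueue(8): [8]
dequeue(): []
enqueue(75): [75]
enqueue(10): [75, 10]
dequeue(): [10]
dequeue(): []
enqueue(33): [33]
enqueue(94): [33, 94]
enqueue(64): [33, 94, 64]
dequeue(): [94, 64]

Answer: 94 64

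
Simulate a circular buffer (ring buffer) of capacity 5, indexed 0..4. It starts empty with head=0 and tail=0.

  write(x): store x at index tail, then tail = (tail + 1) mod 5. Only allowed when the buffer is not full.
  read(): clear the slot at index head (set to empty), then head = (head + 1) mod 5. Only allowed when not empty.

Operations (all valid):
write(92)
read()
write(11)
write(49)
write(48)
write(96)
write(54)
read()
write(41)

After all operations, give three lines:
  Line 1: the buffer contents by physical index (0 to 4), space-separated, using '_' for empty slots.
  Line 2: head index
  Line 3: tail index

write(92): buf=[92 _ _ _ _], head=0, tail=1, size=1
read(): buf=[_ _ _ _ _], head=1, tail=1, size=0
write(11): buf=[_ 11 _ _ _], head=1, tail=2, size=1
write(49): buf=[_ 11 49 _ _], head=1, tail=3, size=2
write(48): buf=[_ 11 49 48 _], head=1, tail=4, size=3
write(96): buf=[_ 11 49 48 96], head=1, tail=0, size=4
write(54): buf=[54 11 49 48 96], head=1, tail=1, size=5
read(): buf=[54 _ 49 48 96], head=2, tail=1, size=4
write(41): buf=[54 41 49 48 96], head=2, tail=2, size=5

Answer: 54 41 49 48 96
2
2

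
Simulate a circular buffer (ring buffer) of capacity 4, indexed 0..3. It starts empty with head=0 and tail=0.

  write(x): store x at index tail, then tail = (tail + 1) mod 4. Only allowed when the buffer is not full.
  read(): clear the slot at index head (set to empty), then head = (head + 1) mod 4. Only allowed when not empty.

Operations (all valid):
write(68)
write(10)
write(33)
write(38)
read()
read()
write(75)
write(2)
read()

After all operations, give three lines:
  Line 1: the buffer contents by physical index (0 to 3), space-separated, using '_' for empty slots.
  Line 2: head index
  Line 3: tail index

Answer: 75 2 _ 38
3
2

Derivation:
write(68): buf=[68 _ _ _], head=0, tail=1, size=1
write(10): buf=[68 10 _ _], head=0, tail=2, size=2
write(33): buf=[68 10 33 _], head=0, tail=3, size=3
write(38): buf=[68 10 33 38], head=0, tail=0, size=4
read(): buf=[_ 10 33 38], head=1, tail=0, size=3
read(): buf=[_ _ 33 38], head=2, tail=0, size=2
write(75): buf=[75 _ 33 38], head=2, tail=1, size=3
write(2): buf=[75 2 33 38], head=2, tail=2, size=4
read(): buf=[75 2 _ 38], head=3, tail=2, size=3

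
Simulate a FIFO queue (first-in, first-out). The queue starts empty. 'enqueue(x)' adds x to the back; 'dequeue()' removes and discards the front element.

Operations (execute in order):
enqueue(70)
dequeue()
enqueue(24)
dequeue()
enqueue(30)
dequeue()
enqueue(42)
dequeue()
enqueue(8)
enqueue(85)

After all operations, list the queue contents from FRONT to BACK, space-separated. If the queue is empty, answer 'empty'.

Answer: 8 85

Derivation:
enqueue(70): [70]
dequeue(): []
enqueue(24): [24]
dequeue(): []
enqueue(30): [30]
dequeue(): []
enqueue(42): [42]
dequeue(): []
enqueue(8): [8]
enqueue(85): [8, 85]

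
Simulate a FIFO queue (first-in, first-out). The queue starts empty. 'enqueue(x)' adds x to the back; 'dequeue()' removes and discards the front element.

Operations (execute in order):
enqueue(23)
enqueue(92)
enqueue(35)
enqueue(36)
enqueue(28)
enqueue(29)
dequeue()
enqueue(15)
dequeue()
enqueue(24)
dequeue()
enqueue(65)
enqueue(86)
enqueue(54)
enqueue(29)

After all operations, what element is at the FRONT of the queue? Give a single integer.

Answer: 36

Derivation:
enqueue(23): queue = [23]
enqueue(92): queue = [23, 92]
enqueue(35): queue = [23, 92, 35]
enqueue(36): queue = [23, 92, 35, 36]
enqueue(28): queue = [23, 92, 35, 36, 28]
enqueue(29): queue = [23, 92, 35, 36, 28, 29]
dequeue(): queue = [92, 35, 36, 28, 29]
enqueue(15): queue = [92, 35, 36, 28, 29, 15]
dequeue(): queue = [35, 36, 28, 29, 15]
enqueue(24): queue = [35, 36, 28, 29, 15, 24]
dequeue(): queue = [36, 28, 29, 15, 24]
enqueue(65): queue = [36, 28, 29, 15, 24, 65]
enqueue(86): queue = [36, 28, 29, 15, 24, 65, 86]
enqueue(54): queue = [36, 28, 29, 15, 24, 65, 86, 54]
enqueue(29): queue = [36, 28, 29, 15, 24, 65, 86, 54, 29]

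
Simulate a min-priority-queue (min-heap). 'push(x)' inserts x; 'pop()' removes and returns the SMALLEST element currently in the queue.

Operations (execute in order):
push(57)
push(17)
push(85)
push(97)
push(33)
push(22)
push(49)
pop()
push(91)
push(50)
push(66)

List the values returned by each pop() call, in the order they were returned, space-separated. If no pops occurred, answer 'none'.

push(57): heap contents = [57]
push(17): heap contents = [17, 57]
push(85): heap contents = [17, 57, 85]
push(97): heap contents = [17, 57, 85, 97]
push(33): heap contents = [17, 33, 57, 85, 97]
push(22): heap contents = [17, 22, 33, 57, 85, 97]
push(49): heap contents = [17, 22, 33, 49, 57, 85, 97]
pop() → 17: heap contents = [22, 33, 49, 57, 85, 97]
push(91): heap contents = [22, 33, 49, 57, 85, 91, 97]
push(50): heap contents = [22, 33, 49, 50, 57, 85, 91, 97]
push(66): heap contents = [22, 33, 49, 50, 57, 66, 85, 91, 97]

Answer: 17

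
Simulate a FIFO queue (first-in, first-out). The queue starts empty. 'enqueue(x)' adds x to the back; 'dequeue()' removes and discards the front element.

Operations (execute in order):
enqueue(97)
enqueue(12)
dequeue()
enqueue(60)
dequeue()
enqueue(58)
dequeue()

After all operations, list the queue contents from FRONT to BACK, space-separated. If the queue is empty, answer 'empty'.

Answer: 58

Derivation:
enqueue(97): [97]
enqueue(12): [97, 12]
dequeue(): [12]
enqueue(60): [12, 60]
dequeue(): [60]
enqueue(58): [60, 58]
dequeue(): [58]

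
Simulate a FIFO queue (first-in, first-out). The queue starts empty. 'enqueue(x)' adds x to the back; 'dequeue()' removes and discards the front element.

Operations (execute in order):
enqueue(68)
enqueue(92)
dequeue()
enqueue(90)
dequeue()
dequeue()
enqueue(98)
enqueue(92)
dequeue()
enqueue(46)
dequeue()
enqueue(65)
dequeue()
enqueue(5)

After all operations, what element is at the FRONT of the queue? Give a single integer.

Answer: 65

Derivation:
enqueue(68): queue = [68]
enqueue(92): queue = [68, 92]
dequeue(): queue = [92]
enqueue(90): queue = [92, 90]
dequeue(): queue = [90]
dequeue(): queue = []
enqueue(98): queue = [98]
enqueue(92): queue = [98, 92]
dequeue(): queue = [92]
enqueue(46): queue = [92, 46]
dequeue(): queue = [46]
enqueue(65): queue = [46, 65]
dequeue(): queue = [65]
enqueue(5): queue = [65, 5]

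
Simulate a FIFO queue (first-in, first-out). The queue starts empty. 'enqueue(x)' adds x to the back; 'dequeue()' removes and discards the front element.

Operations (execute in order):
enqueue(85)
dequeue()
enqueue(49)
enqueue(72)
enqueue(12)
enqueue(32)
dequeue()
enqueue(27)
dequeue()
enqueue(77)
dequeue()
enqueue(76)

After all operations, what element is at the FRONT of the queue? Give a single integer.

enqueue(85): queue = [85]
dequeue(): queue = []
enqueue(49): queue = [49]
enqueue(72): queue = [49, 72]
enqueue(12): queue = [49, 72, 12]
enqueue(32): queue = [49, 72, 12, 32]
dequeue(): queue = [72, 12, 32]
enqueue(27): queue = [72, 12, 32, 27]
dequeue(): queue = [12, 32, 27]
enqueue(77): queue = [12, 32, 27, 77]
dequeue(): queue = [32, 27, 77]
enqueue(76): queue = [32, 27, 77, 76]

Answer: 32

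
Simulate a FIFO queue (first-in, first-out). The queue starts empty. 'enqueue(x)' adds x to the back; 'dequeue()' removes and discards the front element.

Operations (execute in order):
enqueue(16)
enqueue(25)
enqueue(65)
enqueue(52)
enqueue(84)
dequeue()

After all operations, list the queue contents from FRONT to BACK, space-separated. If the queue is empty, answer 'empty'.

Answer: 25 65 52 84

Derivation:
enqueue(16): [16]
enqueue(25): [16, 25]
enqueue(65): [16, 25, 65]
enqueue(52): [16, 25, 65, 52]
enqueue(84): [16, 25, 65, 52, 84]
dequeue(): [25, 65, 52, 84]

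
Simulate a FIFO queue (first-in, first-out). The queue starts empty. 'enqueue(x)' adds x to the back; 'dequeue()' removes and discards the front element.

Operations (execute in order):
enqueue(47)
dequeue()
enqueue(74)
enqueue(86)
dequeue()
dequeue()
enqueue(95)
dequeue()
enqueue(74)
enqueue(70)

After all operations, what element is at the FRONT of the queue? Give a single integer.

enqueue(47): queue = [47]
dequeue(): queue = []
enqueue(74): queue = [74]
enqueue(86): queue = [74, 86]
dequeue(): queue = [86]
dequeue(): queue = []
enqueue(95): queue = [95]
dequeue(): queue = []
enqueue(74): queue = [74]
enqueue(70): queue = [74, 70]

Answer: 74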